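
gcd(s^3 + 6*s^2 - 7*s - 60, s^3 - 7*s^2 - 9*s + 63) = s - 3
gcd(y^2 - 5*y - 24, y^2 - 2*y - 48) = y - 8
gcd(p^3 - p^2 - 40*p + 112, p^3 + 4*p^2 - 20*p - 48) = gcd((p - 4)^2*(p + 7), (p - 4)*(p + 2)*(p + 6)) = p - 4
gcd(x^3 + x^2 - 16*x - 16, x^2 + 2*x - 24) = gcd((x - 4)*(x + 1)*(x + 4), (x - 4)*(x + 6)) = x - 4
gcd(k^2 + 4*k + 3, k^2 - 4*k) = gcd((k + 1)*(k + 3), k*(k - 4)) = 1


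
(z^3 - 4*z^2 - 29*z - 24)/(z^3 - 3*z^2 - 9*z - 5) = (z^2 - 5*z - 24)/(z^2 - 4*z - 5)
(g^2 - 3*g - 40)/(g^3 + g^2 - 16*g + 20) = (g - 8)/(g^2 - 4*g + 4)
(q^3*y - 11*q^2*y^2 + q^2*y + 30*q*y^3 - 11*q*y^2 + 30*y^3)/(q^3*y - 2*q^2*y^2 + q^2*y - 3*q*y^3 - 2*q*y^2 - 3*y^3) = (-q^2 + 11*q*y - 30*y^2)/(-q^2 + 2*q*y + 3*y^2)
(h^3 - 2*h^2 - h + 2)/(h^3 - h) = (h - 2)/h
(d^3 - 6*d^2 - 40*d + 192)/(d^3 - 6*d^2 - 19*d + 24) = (d^2 + 2*d - 24)/(d^2 + 2*d - 3)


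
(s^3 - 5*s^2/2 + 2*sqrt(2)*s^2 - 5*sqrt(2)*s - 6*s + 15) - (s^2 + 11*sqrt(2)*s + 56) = s^3 - 7*s^2/2 + 2*sqrt(2)*s^2 - 16*sqrt(2)*s - 6*s - 41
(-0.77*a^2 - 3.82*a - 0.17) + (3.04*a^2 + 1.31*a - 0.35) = 2.27*a^2 - 2.51*a - 0.52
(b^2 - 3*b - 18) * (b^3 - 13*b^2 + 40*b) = b^5 - 16*b^4 + 61*b^3 + 114*b^2 - 720*b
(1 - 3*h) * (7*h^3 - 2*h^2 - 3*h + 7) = -21*h^4 + 13*h^3 + 7*h^2 - 24*h + 7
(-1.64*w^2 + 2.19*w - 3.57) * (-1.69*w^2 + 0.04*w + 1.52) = 2.7716*w^4 - 3.7667*w^3 + 3.6281*w^2 + 3.186*w - 5.4264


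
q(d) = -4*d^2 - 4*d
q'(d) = -8*d - 4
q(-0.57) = 0.98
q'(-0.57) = 0.56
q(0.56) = -3.49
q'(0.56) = -8.48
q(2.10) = -26.04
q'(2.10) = -20.80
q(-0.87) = 0.45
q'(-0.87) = 2.96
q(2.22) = -28.59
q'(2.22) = -21.76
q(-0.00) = 0.00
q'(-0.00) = -4.00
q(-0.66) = 0.90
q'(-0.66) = 1.28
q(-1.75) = -5.25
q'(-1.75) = 10.00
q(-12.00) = -528.00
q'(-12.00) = 92.00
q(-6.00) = -120.00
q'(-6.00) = 44.00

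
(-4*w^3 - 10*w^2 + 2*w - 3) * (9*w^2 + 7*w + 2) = -36*w^5 - 118*w^4 - 60*w^3 - 33*w^2 - 17*w - 6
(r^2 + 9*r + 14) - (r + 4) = r^2 + 8*r + 10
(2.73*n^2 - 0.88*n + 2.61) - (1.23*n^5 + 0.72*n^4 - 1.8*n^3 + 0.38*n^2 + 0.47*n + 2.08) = -1.23*n^5 - 0.72*n^4 + 1.8*n^3 + 2.35*n^2 - 1.35*n + 0.53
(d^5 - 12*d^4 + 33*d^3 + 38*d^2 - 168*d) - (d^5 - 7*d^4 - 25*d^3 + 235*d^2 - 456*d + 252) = -5*d^4 + 58*d^3 - 197*d^2 + 288*d - 252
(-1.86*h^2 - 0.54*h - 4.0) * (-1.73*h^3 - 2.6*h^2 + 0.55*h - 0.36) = 3.2178*h^5 + 5.7702*h^4 + 7.301*h^3 + 10.7726*h^2 - 2.0056*h + 1.44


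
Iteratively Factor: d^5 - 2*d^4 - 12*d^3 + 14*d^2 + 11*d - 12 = (d + 1)*(d^4 - 3*d^3 - 9*d^2 + 23*d - 12) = (d - 1)*(d + 1)*(d^3 - 2*d^2 - 11*d + 12) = (d - 1)*(d + 1)*(d + 3)*(d^2 - 5*d + 4) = (d - 1)^2*(d + 1)*(d + 3)*(d - 4)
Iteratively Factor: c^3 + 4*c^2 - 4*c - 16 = (c + 4)*(c^2 - 4) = (c - 2)*(c + 4)*(c + 2)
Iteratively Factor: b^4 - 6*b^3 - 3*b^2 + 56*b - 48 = (b - 4)*(b^3 - 2*b^2 - 11*b + 12) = (b - 4)*(b - 1)*(b^2 - b - 12) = (b - 4)^2*(b - 1)*(b + 3)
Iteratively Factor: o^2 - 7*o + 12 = (o - 4)*(o - 3)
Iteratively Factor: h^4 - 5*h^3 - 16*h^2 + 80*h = (h + 4)*(h^3 - 9*h^2 + 20*h) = (h - 5)*(h + 4)*(h^2 - 4*h) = (h - 5)*(h - 4)*(h + 4)*(h)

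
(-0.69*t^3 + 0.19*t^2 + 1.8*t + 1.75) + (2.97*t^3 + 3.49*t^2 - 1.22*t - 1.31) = 2.28*t^3 + 3.68*t^2 + 0.58*t + 0.44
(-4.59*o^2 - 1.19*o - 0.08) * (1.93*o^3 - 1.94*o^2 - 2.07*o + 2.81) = -8.8587*o^5 + 6.6079*o^4 + 11.6555*o^3 - 10.2794*o^2 - 3.1783*o - 0.2248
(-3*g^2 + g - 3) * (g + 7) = -3*g^3 - 20*g^2 + 4*g - 21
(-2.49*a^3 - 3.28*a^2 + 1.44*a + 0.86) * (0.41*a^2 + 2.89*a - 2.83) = -1.0209*a^5 - 8.5409*a^4 - 1.8421*a^3 + 13.7966*a^2 - 1.5898*a - 2.4338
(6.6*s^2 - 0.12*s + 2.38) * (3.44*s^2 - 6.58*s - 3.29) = 22.704*s^4 - 43.8408*s^3 - 12.7372*s^2 - 15.2656*s - 7.8302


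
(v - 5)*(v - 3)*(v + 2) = v^3 - 6*v^2 - v + 30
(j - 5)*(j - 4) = j^2 - 9*j + 20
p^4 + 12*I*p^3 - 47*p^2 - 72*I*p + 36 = (p + I)*(p + 2*I)*(p + 3*I)*(p + 6*I)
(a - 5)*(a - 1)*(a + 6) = a^3 - 31*a + 30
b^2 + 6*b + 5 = (b + 1)*(b + 5)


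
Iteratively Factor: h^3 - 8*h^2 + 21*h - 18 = (h - 3)*(h^2 - 5*h + 6) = (h - 3)^2*(h - 2)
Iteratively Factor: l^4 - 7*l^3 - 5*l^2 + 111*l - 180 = (l + 4)*(l^3 - 11*l^2 + 39*l - 45) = (l - 3)*(l + 4)*(l^2 - 8*l + 15) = (l - 3)^2*(l + 4)*(l - 5)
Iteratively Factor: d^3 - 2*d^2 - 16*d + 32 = (d - 4)*(d^2 + 2*d - 8) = (d - 4)*(d - 2)*(d + 4)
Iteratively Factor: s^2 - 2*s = (s - 2)*(s)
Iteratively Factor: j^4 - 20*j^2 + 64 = (j + 2)*(j^3 - 2*j^2 - 16*j + 32) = (j - 4)*(j + 2)*(j^2 + 2*j - 8) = (j - 4)*(j - 2)*(j + 2)*(j + 4)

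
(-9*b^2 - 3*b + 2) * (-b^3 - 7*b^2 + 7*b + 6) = 9*b^5 + 66*b^4 - 44*b^3 - 89*b^2 - 4*b + 12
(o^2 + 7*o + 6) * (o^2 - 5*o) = o^4 + 2*o^3 - 29*o^2 - 30*o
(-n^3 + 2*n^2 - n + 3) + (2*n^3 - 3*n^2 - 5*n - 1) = n^3 - n^2 - 6*n + 2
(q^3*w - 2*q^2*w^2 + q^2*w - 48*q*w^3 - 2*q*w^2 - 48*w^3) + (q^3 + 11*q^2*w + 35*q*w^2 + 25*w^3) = q^3*w + q^3 - 2*q^2*w^2 + 12*q^2*w - 48*q*w^3 + 33*q*w^2 - 23*w^3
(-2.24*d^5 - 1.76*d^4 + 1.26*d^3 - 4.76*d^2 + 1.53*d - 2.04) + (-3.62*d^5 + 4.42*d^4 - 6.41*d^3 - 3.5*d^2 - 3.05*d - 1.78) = -5.86*d^5 + 2.66*d^4 - 5.15*d^3 - 8.26*d^2 - 1.52*d - 3.82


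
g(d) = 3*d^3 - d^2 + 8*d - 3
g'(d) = 9*d^2 - 2*d + 8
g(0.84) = 4.79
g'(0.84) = 12.67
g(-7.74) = -1515.88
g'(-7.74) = 562.65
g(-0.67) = -9.71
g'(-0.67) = 13.38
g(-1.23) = -19.94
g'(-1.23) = 24.08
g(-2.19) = -56.83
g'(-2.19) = 55.54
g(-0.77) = -11.12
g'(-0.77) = 14.88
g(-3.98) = -239.81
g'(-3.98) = 158.52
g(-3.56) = -179.51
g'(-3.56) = 129.18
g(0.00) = -3.00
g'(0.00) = 8.00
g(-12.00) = -5427.00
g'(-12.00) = 1328.00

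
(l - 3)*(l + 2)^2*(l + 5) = l^4 + 6*l^3 - 3*l^2 - 52*l - 60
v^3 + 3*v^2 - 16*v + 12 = (v - 2)*(v - 1)*(v + 6)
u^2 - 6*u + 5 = (u - 5)*(u - 1)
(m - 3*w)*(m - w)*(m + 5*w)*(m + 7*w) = m^4 + 8*m^3*w - 10*m^2*w^2 - 104*m*w^3 + 105*w^4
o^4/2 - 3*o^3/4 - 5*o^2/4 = o^2*(o/2 + 1/2)*(o - 5/2)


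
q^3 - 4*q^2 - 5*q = q*(q - 5)*(q + 1)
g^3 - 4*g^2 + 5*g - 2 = (g - 2)*(g - 1)^2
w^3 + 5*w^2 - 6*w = w*(w - 1)*(w + 6)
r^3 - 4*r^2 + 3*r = r*(r - 3)*(r - 1)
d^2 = d^2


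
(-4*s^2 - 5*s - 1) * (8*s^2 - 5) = -32*s^4 - 40*s^3 + 12*s^2 + 25*s + 5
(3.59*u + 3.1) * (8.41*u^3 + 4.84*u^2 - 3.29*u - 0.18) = 30.1919*u^4 + 43.4466*u^3 + 3.1929*u^2 - 10.8452*u - 0.558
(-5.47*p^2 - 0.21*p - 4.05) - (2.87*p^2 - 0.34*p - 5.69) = -8.34*p^2 + 0.13*p + 1.64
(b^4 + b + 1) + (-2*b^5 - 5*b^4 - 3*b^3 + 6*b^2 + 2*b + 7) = -2*b^5 - 4*b^4 - 3*b^3 + 6*b^2 + 3*b + 8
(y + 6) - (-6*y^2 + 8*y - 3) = 6*y^2 - 7*y + 9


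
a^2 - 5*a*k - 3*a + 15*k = (a - 3)*(a - 5*k)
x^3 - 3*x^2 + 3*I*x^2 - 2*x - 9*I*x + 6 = (x - 3)*(x + I)*(x + 2*I)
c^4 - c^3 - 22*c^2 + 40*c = c*(c - 4)*(c - 2)*(c + 5)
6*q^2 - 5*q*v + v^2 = (-3*q + v)*(-2*q + v)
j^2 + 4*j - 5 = (j - 1)*(j + 5)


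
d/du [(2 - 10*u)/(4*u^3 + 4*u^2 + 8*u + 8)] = (5*u^3 + u^2 - u - 6)/(u^6 + 2*u^5 + 5*u^4 + 8*u^3 + 8*u^2 + 8*u + 4)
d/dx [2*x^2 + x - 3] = 4*x + 1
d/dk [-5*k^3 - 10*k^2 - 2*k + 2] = -15*k^2 - 20*k - 2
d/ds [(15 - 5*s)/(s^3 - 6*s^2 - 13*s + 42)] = 5*(2*s^3 - 15*s^2 + 36*s - 3)/(s^6 - 12*s^5 + 10*s^4 + 240*s^3 - 335*s^2 - 1092*s + 1764)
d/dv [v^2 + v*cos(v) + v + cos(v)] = -v*sin(v) + 2*v + sqrt(2)*cos(v + pi/4) + 1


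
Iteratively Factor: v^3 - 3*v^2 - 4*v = (v + 1)*(v^2 - 4*v) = (v - 4)*(v + 1)*(v)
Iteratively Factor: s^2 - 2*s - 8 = (s - 4)*(s + 2)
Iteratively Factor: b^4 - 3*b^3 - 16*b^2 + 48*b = (b + 4)*(b^3 - 7*b^2 + 12*b) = (b - 4)*(b + 4)*(b^2 - 3*b) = (b - 4)*(b - 3)*(b + 4)*(b)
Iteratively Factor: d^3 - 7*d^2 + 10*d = (d)*(d^2 - 7*d + 10) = d*(d - 2)*(d - 5)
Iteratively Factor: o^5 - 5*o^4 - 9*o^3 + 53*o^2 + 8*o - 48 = (o - 4)*(o^4 - o^3 - 13*o^2 + o + 12) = (o - 4)*(o + 3)*(o^3 - 4*o^2 - o + 4) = (o - 4)*(o + 1)*(o + 3)*(o^2 - 5*o + 4) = (o - 4)^2*(o + 1)*(o + 3)*(o - 1)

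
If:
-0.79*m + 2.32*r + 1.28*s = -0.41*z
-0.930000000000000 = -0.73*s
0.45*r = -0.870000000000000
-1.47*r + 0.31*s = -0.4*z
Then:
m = -7.81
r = -1.93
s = 1.27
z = -8.09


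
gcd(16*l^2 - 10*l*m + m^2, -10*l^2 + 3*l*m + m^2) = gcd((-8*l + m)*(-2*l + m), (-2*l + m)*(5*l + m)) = 2*l - m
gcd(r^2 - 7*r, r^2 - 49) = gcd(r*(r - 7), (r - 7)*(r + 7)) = r - 7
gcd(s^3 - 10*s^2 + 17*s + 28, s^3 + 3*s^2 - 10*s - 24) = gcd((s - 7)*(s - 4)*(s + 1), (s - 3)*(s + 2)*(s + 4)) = 1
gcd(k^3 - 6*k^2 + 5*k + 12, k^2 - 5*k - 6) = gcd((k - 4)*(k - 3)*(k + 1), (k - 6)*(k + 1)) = k + 1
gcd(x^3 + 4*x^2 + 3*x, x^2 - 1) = x + 1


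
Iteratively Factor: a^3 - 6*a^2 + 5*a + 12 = (a - 4)*(a^2 - 2*a - 3) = (a - 4)*(a + 1)*(a - 3)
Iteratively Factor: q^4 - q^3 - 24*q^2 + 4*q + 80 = (q - 5)*(q^3 + 4*q^2 - 4*q - 16) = (q - 5)*(q + 4)*(q^2 - 4) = (q - 5)*(q + 2)*(q + 4)*(q - 2)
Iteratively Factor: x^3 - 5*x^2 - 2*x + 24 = (x - 4)*(x^2 - x - 6) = (x - 4)*(x - 3)*(x + 2)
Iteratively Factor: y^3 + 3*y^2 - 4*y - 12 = (y - 2)*(y^2 + 5*y + 6) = (y - 2)*(y + 3)*(y + 2)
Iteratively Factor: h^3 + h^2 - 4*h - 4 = (h - 2)*(h^2 + 3*h + 2) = (h - 2)*(h + 2)*(h + 1)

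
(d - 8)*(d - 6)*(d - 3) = d^3 - 17*d^2 + 90*d - 144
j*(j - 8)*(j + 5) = j^3 - 3*j^2 - 40*j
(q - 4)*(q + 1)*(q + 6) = q^3 + 3*q^2 - 22*q - 24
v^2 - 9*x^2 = (v - 3*x)*(v + 3*x)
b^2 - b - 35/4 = (b - 7/2)*(b + 5/2)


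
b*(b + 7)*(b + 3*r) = b^3 + 3*b^2*r + 7*b^2 + 21*b*r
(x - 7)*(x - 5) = x^2 - 12*x + 35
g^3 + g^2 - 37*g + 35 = (g - 5)*(g - 1)*(g + 7)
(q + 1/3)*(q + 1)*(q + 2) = q^3 + 10*q^2/3 + 3*q + 2/3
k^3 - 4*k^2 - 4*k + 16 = (k - 4)*(k - 2)*(k + 2)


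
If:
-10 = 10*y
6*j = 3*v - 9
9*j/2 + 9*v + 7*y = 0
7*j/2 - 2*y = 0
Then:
No Solution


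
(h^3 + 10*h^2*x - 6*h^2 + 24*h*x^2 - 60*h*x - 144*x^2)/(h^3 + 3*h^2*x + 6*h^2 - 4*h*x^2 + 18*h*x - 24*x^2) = (-h^2 - 6*h*x + 6*h + 36*x)/(-h^2 + h*x - 6*h + 6*x)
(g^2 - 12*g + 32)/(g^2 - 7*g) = (g^2 - 12*g + 32)/(g*(g - 7))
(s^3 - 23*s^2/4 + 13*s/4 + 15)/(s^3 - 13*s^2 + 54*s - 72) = (s + 5/4)/(s - 6)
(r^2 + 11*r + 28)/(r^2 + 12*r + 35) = (r + 4)/(r + 5)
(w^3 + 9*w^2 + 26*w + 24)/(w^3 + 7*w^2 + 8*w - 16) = (w^2 + 5*w + 6)/(w^2 + 3*w - 4)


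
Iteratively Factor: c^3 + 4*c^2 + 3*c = (c)*(c^2 + 4*c + 3) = c*(c + 1)*(c + 3)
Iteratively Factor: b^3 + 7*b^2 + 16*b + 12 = (b + 3)*(b^2 + 4*b + 4) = (b + 2)*(b + 3)*(b + 2)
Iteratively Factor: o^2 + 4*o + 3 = (o + 3)*(o + 1)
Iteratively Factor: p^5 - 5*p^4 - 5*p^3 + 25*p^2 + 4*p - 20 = (p + 2)*(p^4 - 7*p^3 + 9*p^2 + 7*p - 10) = (p - 2)*(p + 2)*(p^3 - 5*p^2 - p + 5) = (p - 5)*(p - 2)*(p + 2)*(p^2 - 1) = (p - 5)*(p - 2)*(p - 1)*(p + 2)*(p + 1)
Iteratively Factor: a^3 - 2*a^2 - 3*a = (a + 1)*(a^2 - 3*a) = a*(a + 1)*(a - 3)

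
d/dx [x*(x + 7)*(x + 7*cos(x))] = -x*(x + 7)*(7*sin(x) - 1) + x*(x + 7*cos(x)) + (x + 7)*(x + 7*cos(x))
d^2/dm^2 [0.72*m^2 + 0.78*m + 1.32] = 1.44000000000000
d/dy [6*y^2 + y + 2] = 12*y + 1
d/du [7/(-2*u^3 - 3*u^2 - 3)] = 42*u*(u + 1)/(2*u^3 + 3*u^2 + 3)^2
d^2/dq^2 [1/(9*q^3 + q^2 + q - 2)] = 2*(-(27*q + 1)*(9*q^3 + q^2 + q - 2) + (27*q^2 + 2*q + 1)^2)/(9*q^3 + q^2 + q - 2)^3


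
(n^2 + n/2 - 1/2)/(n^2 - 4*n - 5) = (n - 1/2)/(n - 5)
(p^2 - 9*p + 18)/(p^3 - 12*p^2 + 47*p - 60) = (p - 6)/(p^2 - 9*p + 20)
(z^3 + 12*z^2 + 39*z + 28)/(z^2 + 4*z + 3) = (z^2 + 11*z + 28)/(z + 3)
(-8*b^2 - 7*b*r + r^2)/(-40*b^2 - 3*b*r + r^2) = (b + r)/(5*b + r)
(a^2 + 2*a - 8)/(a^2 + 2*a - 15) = (a^2 + 2*a - 8)/(a^2 + 2*a - 15)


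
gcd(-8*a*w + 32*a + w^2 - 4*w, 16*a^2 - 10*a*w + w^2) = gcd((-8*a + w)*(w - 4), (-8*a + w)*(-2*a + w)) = -8*a + w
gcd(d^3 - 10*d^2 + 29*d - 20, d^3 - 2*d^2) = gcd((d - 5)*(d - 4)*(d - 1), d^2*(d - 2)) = 1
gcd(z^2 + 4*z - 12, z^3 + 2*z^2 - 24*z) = z + 6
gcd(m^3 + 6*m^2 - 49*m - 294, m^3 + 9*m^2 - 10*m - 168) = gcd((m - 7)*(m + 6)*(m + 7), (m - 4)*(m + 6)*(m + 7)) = m^2 + 13*m + 42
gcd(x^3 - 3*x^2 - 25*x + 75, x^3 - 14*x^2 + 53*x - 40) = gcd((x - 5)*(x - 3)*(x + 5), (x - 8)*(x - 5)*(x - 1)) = x - 5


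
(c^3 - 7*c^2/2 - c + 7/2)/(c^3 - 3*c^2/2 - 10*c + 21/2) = (c + 1)/(c + 3)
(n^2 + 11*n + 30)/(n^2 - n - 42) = (n + 5)/(n - 7)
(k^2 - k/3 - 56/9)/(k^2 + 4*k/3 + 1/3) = (9*k^2 - 3*k - 56)/(3*(3*k^2 + 4*k + 1))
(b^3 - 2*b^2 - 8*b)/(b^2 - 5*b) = (b^2 - 2*b - 8)/(b - 5)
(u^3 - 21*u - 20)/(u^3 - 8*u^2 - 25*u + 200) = (u^2 + 5*u + 4)/(u^2 - 3*u - 40)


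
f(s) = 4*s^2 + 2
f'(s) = 8*s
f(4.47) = 81.92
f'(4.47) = 35.76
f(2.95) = 36.81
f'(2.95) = 23.60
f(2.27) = 22.61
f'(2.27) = 18.16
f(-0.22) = 2.19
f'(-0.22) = -1.76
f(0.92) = 5.39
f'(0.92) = 7.36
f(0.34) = 2.46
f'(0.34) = 2.72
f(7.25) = 212.25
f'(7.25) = 58.00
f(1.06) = 6.49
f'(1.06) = 8.48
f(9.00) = 326.00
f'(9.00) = 72.00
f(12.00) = 578.00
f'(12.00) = 96.00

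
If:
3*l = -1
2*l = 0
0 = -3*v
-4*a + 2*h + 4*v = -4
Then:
No Solution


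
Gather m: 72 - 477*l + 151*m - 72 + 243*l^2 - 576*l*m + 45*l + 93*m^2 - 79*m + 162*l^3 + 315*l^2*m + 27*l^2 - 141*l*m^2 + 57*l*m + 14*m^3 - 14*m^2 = 162*l^3 + 270*l^2 - 432*l + 14*m^3 + m^2*(79 - 141*l) + m*(315*l^2 - 519*l + 72)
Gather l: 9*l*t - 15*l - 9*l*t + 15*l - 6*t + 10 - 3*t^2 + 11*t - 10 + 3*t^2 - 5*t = 0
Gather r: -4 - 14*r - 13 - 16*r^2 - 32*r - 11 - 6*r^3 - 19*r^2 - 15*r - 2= -6*r^3 - 35*r^2 - 61*r - 30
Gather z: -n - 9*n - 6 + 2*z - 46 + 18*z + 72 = -10*n + 20*z + 20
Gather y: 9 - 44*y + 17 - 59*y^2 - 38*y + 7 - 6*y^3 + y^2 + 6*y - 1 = -6*y^3 - 58*y^2 - 76*y + 32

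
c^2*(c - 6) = c^3 - 6*c^2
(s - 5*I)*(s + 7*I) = s^2 + 2*I*s + 35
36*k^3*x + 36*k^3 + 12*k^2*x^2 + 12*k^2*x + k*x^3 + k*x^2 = (6*k + x)^2*(k*x + k)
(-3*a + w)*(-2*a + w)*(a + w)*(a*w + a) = 6*a^4*w + 6*a^4 + a^3*w^2 + a^3*w - 4*a^2*w^3 - 4*a^2*w^2 + a*w^4 + a*w^3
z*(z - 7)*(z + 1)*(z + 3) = z^4 - 3*z^3 - 25*z^2 - 21*z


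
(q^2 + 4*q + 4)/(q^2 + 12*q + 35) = (q^2 + 4*q + 4)/(q^2 + 12*q + 35)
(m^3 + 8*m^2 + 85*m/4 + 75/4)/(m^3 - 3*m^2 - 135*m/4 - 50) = (m + 3)/(m - 8)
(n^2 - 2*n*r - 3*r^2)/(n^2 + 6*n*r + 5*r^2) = (n - 3*r)/(n + 5*r)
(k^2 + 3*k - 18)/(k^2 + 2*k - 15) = (k + 6)/(k + 5)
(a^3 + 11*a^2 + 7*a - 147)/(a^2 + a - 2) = (a^3 + 11*a^2 + 7*a - 147)/(a^2 + a - 2)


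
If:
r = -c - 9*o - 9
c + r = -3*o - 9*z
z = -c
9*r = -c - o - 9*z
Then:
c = -39/103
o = -96/103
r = -24/103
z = 39/103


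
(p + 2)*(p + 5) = p^2 + 7*p + 10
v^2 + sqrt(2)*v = v*(v + sqrt(2))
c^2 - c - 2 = (c - 2)*(c + 1)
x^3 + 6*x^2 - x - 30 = (x - 2)*(x + 3)*(x + 5)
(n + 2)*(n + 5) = n^2 + 7*n + 10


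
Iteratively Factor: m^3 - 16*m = (m)*(m^2 - 16) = m*(m - 4)*(m + 4)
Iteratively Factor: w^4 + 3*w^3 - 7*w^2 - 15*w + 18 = (w - 1)*(w^3 + 4*w^2 - 3*w - 18) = (w - 1)*(w + 3)*(w^2 + w - 6) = (w - 2)*(w - 1)*(w + 3)*(w + 3)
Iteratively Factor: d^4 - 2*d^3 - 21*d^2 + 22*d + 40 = (d - 5)*(d^3 + 3*d^2 - 6*d - 8) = (d - 5)*(d - 2)*(d^2 + 5*d + 4) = (d - 5)*(d - 2)*(d + 4)*(d + 1)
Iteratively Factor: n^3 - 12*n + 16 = (n - 2)*(n^2 + 2*n - 8) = (n - 2)^2*(n + 4)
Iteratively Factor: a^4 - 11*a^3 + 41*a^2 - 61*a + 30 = (a - 3)*(a^3 - 8*a^2 + 17*a - 10) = (a - 5)*(a - 3)*(a^2 - 3*a + 2) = (a - 5)*(a - 3)*(a - 1)*(a - 2)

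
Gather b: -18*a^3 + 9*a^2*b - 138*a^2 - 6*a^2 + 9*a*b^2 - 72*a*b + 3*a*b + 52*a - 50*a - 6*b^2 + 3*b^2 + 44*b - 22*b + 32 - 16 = -18*a^3 - 144*a^2 + 2*a + b^2*(9*a - 3) + b*(9*a^2 - 69*a + 22) + 16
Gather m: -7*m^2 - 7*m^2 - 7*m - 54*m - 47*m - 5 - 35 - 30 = -14*m^2 - 108*m - 70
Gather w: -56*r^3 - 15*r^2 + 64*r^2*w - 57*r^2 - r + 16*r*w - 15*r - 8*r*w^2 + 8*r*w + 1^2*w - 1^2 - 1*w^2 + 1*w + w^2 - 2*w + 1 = -56*r^3 - 72*r^2 - 8*r*w^2 - 16*r + w*(64*r^2 + 24*r)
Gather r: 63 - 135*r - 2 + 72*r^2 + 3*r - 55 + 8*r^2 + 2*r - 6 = 80*r^2 - 130*r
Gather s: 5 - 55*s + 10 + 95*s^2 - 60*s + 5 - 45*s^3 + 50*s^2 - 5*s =-45*s^3 + 145*s^2 - 120*s + 20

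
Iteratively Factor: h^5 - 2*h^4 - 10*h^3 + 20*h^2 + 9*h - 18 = (h + 3)*(h^4 - 5*h^3 + 5*h^2 + 5*h - 6) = (h + 1)*(h + 3)*(h^3 - 6*h^2 + 11*h - 6) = (h - 3)*(h + 1)*(h + 3)*(h^2 - 3*h + 2) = (h - 3)*(h - 2)*(h + 1)*(h + 3)*(h - 1)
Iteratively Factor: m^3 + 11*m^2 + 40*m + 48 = (m + 4)*(m^2 + 7*m + 12) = (m + 3)*(m + 4)*(m + 4)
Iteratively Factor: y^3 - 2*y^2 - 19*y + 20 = (y - 1)*(y^2 - y - 20) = (y - 5)*(y - 1)*(y + 4)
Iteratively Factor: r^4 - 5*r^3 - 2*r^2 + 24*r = (r)*(r^3 - 5*r^2 - 2*r + 24) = r*(r - 3)*(r^2 - 2*r - 8) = r*(r - 4)*(r - 3)*(r + 2)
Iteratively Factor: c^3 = (c)*(c^2) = c^2*(c)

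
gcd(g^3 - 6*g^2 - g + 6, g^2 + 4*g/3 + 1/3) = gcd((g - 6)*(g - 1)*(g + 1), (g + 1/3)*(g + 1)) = g + 1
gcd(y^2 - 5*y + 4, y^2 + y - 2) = y - 1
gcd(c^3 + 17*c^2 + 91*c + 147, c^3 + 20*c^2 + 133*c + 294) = c^2 + 14*c + 49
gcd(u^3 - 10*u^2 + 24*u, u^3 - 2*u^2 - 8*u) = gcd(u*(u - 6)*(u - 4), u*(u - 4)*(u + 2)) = u^2 - 4*u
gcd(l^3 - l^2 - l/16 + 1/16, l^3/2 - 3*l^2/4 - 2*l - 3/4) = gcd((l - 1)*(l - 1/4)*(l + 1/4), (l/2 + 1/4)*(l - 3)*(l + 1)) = 1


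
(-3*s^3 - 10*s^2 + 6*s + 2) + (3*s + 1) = -3*s^3 - 10*s^2 + 9*s + 3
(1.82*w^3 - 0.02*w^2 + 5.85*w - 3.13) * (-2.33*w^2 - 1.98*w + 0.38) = -4.2406*w^5 - 3.557*w^4 - 12.8993*w^3 - 4.2977*w^2 + 8.4204*w - 1.1894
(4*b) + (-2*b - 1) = 2*b - 1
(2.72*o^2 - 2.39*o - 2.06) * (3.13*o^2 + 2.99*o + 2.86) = 8.5136*o^4 + 0.652100000000001*o^3 - 5.8147*o^2 - 12.9948*o - 5.8916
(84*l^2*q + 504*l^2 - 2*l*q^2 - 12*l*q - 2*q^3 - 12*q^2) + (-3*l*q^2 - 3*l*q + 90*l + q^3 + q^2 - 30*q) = 84*l^2*q + 504*l^2 - 5*l*q^2 - 15*l*q + 90*l - q^3 - 11*q^2 - 30*q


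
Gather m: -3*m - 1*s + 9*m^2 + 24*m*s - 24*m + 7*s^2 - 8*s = 9*m^2 + m*(24*s - 27) + 7*s^2 - 9*s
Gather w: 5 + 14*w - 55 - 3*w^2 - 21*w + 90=-3*w^2 - 7*w + 40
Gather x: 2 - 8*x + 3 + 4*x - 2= 3 - 4*x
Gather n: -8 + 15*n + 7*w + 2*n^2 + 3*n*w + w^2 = 2*n^2 + n*(3*w + 15) + w^2 + 7*w - 8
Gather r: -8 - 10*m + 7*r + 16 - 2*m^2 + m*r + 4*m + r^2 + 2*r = -2*m^2 - 6*m + r^2 + r*(m + 9) + 8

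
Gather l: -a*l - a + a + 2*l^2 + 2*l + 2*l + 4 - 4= 2*l^2 + l*(4 - a)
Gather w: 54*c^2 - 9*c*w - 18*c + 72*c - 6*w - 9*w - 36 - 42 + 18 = 54*c^2 + 54*c + w*(-9*c - 15) - 60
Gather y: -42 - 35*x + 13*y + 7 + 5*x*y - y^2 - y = -35*x - y^2 + y*(5*x + 12) - 35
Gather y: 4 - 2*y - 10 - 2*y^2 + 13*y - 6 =-2*y^2 + 11*y - 12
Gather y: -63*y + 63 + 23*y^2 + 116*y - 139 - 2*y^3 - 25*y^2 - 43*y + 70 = -2*y^3 - 2*y^2 + 10*y - 6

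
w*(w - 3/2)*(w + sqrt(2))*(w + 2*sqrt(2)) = w^4 - 3*w^3/2 + 3*sqrt(2)*w^3 - 9*sqrt(2)*w^2/2 + 4*w^2 - 6*w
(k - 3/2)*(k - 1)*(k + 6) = k^3 + 7*k^2/2 - 27*k/2 + 9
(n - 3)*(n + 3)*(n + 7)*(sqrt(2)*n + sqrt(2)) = sqrt(2)*n^4 + 8*sqrt(2)*n^3 - 2*sqrt(2)*n^2 - 72*sqrt(2)*n - 63*sqrt(2)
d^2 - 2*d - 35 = (d - 7)*(d + 5)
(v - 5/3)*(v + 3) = v^2 + 4*v/3 - 5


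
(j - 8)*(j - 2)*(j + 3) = j^3 - 7*j^2 - 14*j + 48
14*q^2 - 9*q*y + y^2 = (-7*q + y)*(-2*q + y)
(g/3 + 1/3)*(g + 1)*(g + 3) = g^3/3 + 5*g^2/3 + 7*g/3 + 1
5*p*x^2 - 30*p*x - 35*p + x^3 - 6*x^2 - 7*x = (5*p + x)*(x - 7)*(x + 1)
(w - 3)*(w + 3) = w^2 - 9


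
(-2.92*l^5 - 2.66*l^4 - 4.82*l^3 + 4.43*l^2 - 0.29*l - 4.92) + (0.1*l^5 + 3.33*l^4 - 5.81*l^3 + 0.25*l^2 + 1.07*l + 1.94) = -2.82*l^5 + 0.67*l^4 - 10.63*l^3 + 4.68*l^2 + 0.78*l - 2.98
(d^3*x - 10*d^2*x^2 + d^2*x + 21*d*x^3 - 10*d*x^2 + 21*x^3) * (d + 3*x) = d^4*x - 7*d^3*x^2 + d^3*x - 9*d^2*x^3 - 7*d^2*x^2 + 63*d*x^4 - 9*d*x^3 + 63*x^4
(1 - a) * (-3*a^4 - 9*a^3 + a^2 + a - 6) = 3*a^5 + 6*a^4 - 10*a^3 + 7*a - 6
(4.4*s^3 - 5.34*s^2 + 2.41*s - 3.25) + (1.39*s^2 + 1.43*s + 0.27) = 4.4*s^3 - 3.95*s^2 + 3.84*s - 2.98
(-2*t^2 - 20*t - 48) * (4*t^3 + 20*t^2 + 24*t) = -8*t^5 - 120*t^4 - 640*t^3 - 1440*t^2 - 1152*t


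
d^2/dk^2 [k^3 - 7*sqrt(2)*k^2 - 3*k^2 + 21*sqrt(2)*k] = 6*k - 14*sqrt(2) - 6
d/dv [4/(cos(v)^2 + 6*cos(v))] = 8*(cos(v) + 3)*sin(v)/((cos(v) + 6)^2*cos(v)^2)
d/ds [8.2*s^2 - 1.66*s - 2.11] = 16.4*s - 1.66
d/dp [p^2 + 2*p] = 2*p + 2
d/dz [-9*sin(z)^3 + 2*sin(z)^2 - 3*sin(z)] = (-27*sin(z)^2 + 4*sin(z) - 3)*cos(z)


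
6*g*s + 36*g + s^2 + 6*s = (6*g + s)*(s + 6)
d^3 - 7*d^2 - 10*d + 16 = (d - 8)*(d - 1)*(d + 2)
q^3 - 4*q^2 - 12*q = q*(q - 6)*(q + 2)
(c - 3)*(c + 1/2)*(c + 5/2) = c^3 - 31*c/4 - 15/4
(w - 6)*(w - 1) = w^2 - 7*w + 6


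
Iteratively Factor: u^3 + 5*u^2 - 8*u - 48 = (u - 3)*(u^2 + 8*u + 16) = (u - 3)*(u + 4)*(u + 4)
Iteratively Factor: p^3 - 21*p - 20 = (p + 1)*(p^2 - p - 20) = (p - 5)*(p + 1)*(p + 4)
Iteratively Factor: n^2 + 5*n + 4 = (n + 4)*(n + 1)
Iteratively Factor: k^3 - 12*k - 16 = (k + 2)*(k^2 - 2*k - 8) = (k + 2)^2*(k - 4)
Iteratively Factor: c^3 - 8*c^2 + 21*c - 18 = (c - 3)*(c^2 - 5*c + 6) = (c - 3)^2*(c - 2)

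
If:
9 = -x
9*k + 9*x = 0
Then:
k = 9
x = -9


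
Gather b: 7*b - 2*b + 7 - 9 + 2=5*b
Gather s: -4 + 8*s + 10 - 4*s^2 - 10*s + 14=-4*s^2 - 2*s + 20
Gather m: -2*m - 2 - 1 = -2*m - 3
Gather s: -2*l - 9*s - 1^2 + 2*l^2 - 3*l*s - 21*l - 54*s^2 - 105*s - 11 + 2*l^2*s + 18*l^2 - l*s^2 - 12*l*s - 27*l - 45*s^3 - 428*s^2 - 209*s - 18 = 20*l^2 - 50*l - 45*s^3 + s^2*(-l - 482) + s*(2*l^2 - 15*l - 323) - 30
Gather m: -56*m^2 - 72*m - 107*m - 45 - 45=-56*m^2 - 179*m - 90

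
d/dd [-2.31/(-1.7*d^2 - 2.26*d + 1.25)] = (-7.854*d - 5.2206)/(1.7*d^2 + 2.26*d - 1.25)^2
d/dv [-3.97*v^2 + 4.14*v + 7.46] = 4.14 - 7.94*v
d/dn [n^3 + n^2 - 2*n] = 3*n^2 + 2*n - 2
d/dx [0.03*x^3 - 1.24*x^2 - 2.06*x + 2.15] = 0.09*x^2 - 2.48*x - 2.06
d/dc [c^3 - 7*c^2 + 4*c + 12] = 3*c^2 - 14*c + 4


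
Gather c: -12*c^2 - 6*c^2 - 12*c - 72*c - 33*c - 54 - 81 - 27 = -18*c^2 - 117*c - 162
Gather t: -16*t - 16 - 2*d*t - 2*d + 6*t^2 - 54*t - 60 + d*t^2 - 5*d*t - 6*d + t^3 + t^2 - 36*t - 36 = -8*d + t^3 + t^2*(d + 7) + t*(-7*d - 106) - 112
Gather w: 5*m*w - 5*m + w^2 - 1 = 5*m*w - 5*m + w^2 - 1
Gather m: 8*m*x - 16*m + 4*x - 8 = m*(8*x - 16) + 4*x - 8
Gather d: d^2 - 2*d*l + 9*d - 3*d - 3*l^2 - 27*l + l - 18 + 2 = d^2 + d*(6 - 2*l) - 3*l^2 - 26*l - 16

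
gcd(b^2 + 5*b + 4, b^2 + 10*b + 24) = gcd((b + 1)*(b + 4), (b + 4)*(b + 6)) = b + 4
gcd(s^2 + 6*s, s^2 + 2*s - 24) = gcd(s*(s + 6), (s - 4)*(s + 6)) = s + 6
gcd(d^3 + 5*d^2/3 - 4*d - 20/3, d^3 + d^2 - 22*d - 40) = d + 2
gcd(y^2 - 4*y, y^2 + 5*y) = y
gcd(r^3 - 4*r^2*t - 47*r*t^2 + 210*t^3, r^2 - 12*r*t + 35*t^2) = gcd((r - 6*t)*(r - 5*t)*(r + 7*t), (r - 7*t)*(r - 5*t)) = r - 5*t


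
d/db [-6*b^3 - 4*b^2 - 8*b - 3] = -18*b^2 - 8*b - 8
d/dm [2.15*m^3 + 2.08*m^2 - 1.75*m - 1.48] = 6.45*m^2 + 4.16*m - 1.75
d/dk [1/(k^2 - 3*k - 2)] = (3 - 2*k)/(-k^2 + 3*k + 2)^2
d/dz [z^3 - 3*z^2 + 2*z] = 3*z^2 - 6*z + 2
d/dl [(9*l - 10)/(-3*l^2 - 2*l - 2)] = (27*l^2 - 60*l - 38)/(9*l^4 + 12*l^3 + 16*l^2 + 8*l + 4)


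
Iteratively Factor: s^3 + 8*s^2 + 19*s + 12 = (s + 4)*(s^2 + 4*s + 3) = (s + 1)*(s + 4)*(s + 3)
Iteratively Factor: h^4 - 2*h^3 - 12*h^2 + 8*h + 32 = (h - 2)*(h^3 - 12*h - 16) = (h - 4)*(h - 2)*(h^2 + 4*h + 4) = (h - 4)*(h - 2)*(h + 2)*(h + 2)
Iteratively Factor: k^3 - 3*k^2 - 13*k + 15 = (k + 3)*(k^2 - 6*k + 5) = (k - 1)*(k + 3)*(k - 5)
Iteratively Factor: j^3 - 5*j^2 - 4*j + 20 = (j - 5)*(j^2 - 4) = (j - 5)*(j - 2)*(j + 2)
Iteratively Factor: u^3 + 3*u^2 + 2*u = (u + 2)*(u^2 + u) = (u + 1)*(u + 2)*(u)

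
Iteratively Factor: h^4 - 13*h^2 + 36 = (h + 2)*(h^3 - 2*h^2 - 9*h + 18) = (h + 2)*(h + 3)*(h^2 - 5*h + 6) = (h - 3)*(h + 2)*(h + 3)*(h - 2)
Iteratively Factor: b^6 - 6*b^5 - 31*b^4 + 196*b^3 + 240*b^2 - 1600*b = (b - 5)*(b^5 - b^4 - 36*b^3 + 16*b^2 + 320*b) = b*(b - 5)*(b^4 - b^3 - 36*b^2 + 16*b + 320) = b*(b - 5)*(b + 4)*(b^3 - 5*b^2 - 16*b + 80) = b*(b - 5)^2*(b + 4)*(b^2 - 16) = b*(b - 5)^2*(b + 4)^2*(b - 4)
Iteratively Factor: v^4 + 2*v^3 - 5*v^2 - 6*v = (v + 3)*(v^3 - v^2 - 2*v) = v*(v + 3)*(v^2 - v - 2) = v*(v + 1)*(v + 3)*(v - 2)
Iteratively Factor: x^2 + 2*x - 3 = (x + 3)*(x - 1)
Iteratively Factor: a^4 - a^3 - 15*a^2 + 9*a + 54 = (a - 3)*(a^3 + 2*a^2 - 9*a - 18) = (a - 3)^2*(a^2 + 5*a + 6) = (a - 3)^2*(a + 2)*(a + 3)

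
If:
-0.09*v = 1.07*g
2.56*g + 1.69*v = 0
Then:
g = 0.00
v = 0.00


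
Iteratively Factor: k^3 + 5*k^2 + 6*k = (k)*(k^2 + 5*k + 6) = k*(k + 3)*(k + 2)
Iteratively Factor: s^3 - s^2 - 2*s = (s + 1)*(s^2 - 2*s) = (s - 2)*(s + 1)*(s)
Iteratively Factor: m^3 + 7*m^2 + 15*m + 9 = (m + 3)*(m^2 + 4*m + 3) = (m + 3)^2*(m + 1)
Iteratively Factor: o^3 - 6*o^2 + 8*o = (o - 4)*(o^2 - 2*o) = o*(o - 4)*(o - 2)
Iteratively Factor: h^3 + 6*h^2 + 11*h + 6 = (h + 2)*(h^2 + 4*h + 3) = (h + 2)*(h + 3)*(h + 1)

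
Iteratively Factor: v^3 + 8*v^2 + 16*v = (v + 4)*(v^2 + 4*v) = v*(v + 4)*(v + 4)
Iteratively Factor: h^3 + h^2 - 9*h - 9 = (h - 3)*(h^2 + 4*h + 3) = (h - 3)*(h + 3)*(h + 1)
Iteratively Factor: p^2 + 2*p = (p)*(p + 2)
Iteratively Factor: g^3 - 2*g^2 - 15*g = (g - 5)*(g^2 + 3*g) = (g - 5)*(g + 3)*(g)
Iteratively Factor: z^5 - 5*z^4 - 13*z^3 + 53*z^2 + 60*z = (z + 3)*(z^4 - 8*z^3 + 11*z^2 + 20*z) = (z - 4)*(z + 3)*(z^3 - 4*z^2 - 5*z) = (z - 4)*(z + 1)*(z + 3)*(z^2 - 5*z) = (z - 5)*(z - 4)*(z + 1)*(z + 3)*(z)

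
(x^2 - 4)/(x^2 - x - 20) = (4 - x^2)/(-x^2 + x + 20)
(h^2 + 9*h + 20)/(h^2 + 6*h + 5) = (h + 4)/(h + 1)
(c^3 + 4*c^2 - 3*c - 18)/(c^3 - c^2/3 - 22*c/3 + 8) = 3*(c + 3)/(3*c - 4)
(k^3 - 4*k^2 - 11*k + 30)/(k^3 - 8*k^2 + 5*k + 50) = (k^2 + k - 6)/(k^2 - 3*k - 10)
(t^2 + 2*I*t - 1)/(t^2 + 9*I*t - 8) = (t + I)/(t + 8*I)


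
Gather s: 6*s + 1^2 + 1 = 6*s + 2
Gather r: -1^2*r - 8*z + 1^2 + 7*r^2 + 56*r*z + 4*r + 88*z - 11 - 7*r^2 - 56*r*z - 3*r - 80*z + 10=0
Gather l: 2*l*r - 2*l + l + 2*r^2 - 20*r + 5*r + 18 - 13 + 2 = l*(2*r - 1) + 2*r^2 - 15*r + 7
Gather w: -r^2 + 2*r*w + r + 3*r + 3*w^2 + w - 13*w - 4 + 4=-r^2 + 4*r + 3*w^2 + w*(2*r - 12)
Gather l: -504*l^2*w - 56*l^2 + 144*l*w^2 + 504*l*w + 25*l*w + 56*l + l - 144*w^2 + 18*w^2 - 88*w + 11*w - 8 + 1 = l^2*(-504*w - 56) + l*(144*w^2 + 529*w + 57) - 126*w^2 - 77*w - 7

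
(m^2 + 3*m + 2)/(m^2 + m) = (m + 2)/m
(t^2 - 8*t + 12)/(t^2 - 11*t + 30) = (t - 2)/(t - 5)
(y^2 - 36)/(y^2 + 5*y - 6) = (y - 6)/(y - 1)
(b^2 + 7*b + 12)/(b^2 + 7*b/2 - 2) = 2*(b + 3)/(2*b - 1)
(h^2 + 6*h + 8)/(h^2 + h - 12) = (h + 2)/(h - 3)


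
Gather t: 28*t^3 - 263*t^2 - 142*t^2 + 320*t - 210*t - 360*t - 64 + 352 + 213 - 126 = 28*t^3 - 405*t^2 - 250*t + 375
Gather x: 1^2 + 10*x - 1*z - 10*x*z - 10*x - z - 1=-10*x*z - 2*z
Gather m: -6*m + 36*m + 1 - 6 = 30*m - 5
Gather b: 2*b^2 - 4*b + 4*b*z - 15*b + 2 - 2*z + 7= 2*b^2 + b*(4*z - 19) - 2*z + 9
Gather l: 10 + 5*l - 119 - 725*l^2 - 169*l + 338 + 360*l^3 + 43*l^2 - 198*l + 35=360*l^3 - 682*l^2 - 362*l + 264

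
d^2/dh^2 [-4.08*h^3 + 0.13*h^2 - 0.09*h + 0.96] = 0.26 - 24.48*h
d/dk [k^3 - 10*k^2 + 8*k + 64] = 3*k^2 - 20*k + 8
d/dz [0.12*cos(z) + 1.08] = -0.12*sin(z)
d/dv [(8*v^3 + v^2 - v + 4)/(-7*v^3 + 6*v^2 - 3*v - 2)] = (55*v^4 - 62*v^3 + 39*v^2 - 52*v + 14)/(49*v^6 - 84*v^5 + 78*v^4 - 8*v^3 - 15*v^2 + 12*v + 4)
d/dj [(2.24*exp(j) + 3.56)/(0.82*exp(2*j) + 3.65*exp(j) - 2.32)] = (-(1.64*exp(j) + 3.65)*(2.24*exp(j) + 3.56) + 1.8368*exp(2*j) + 8.176*exp(j) - 5.1968)*exp(j)/(0.82*exp(2*j) + 3.65*exp(j) - 2.32)^2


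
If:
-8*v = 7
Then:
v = -7/8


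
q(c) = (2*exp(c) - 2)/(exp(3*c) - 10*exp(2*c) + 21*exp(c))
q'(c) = (2*exp(c) - 2)*(-3*exp(3*c) + 20*exp(2*c) - 21*exp(c))/(exp(3*c) - 10*exp(2*c) + 21*exp(c))^2 + 2*exp(c)/(exp(3*c) - 10*exp(2*c) + 21*exp(c))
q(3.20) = 0.01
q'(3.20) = -0.01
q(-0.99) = -0.19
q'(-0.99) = 0.27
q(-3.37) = -2.72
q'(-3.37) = 2.77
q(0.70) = 0.20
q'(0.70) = 0.70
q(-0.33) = -0.05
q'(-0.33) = 0.17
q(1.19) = -1.31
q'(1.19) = 13.22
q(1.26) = -0.78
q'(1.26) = 4.16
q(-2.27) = -0.87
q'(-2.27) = 0.93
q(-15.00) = -311334.94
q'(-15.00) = 311334.99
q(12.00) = 0.00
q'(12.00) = 0.00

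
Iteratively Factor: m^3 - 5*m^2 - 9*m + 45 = (m + 3)*(m^2 - 8*m + 15) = (m - 3)*(m + 3)*(m - 5)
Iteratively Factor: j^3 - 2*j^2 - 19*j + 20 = (j - 5)*(j^2 + 3*j - 4) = (j - 5)*(j + 4)*(j - 1)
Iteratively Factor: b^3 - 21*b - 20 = (b - 5)*(b^2 + 5*b + 4) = (b - 5)*(b + 1)*(b + 4)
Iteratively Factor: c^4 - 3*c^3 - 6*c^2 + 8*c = (c - 4)*(c^3 + c^2 - 2*c) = (c - 4)*(c + 2)*(c^2 - c) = (c - 4)*(c - 1)*(c + 2)*(c)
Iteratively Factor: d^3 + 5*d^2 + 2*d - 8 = (d + 4)*(d^2 + d - 2) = (d + 2)*(d + 4)*(d - 1)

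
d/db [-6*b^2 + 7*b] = 7 - 12*b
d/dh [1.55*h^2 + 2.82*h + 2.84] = 3.1*h + 2.82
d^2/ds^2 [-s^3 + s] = -6*s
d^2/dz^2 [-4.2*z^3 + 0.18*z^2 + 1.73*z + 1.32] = 0.36 - 25.2*z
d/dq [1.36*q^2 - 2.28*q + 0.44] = 2.72*q - 2.28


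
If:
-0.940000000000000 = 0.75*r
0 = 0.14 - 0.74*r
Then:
No Solution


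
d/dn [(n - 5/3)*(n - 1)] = 2*n - 8/3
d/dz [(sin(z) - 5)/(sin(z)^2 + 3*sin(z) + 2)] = (10*sin(z) + cos(z)^2 + 16)*cos(z)/(sin(z)^2 + 3*sin(z) + 2)^2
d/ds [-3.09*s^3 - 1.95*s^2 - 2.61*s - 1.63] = -9.27*s^2 - 3.9*s - 2.61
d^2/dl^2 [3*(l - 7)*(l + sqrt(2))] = 6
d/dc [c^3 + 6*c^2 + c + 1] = 3*c^2 + 12*c + 1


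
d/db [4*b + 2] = 4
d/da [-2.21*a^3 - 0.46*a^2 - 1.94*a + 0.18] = -6.63*a^2 - 0.92*a - 1.94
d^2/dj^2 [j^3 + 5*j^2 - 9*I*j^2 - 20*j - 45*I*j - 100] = 6*j + 10 - 18*I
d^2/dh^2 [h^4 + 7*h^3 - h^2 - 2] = 12*h^2 + 42*h - 2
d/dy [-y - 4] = -1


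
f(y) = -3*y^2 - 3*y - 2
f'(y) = -6*y - 3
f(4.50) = -76.25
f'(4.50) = -30.00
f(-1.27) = -3.03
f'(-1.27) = 4.62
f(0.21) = -2.76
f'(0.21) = -4.26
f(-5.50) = -76.25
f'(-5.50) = 30.00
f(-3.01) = -20.15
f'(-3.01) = 15.06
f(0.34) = -3.37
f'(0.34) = -5.04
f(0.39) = -3.63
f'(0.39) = -5.34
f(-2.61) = -14.61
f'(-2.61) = 12.66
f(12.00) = -470.00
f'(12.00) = -75.00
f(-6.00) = -92.00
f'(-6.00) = 33.00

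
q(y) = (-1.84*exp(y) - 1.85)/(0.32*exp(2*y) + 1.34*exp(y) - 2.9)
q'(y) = (-1.84*exp(y) - 1.85)*(-0.64*exp(2*y) - 1.34*exp(y))/(0.32*exp(2*y) + 1.34*exp(y) - 2.9)^2 - 1.84*exp(y)/(0.32*exp(2*y) + 1.34*exp(y) - 2.9)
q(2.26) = -0.50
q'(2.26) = 0.45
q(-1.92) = 0.79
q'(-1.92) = 0.16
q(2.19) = -0.53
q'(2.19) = 0.49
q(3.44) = -0.17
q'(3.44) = 0.16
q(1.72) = -0.83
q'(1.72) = 0.86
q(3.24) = -0.20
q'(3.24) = 0.19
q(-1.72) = 0.82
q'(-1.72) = 0.21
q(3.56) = -0.15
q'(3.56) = 0.14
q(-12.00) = 0.64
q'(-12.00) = 0.00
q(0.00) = 2.98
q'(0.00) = 6.24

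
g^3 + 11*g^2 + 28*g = g*(g + 4)*(g + 7)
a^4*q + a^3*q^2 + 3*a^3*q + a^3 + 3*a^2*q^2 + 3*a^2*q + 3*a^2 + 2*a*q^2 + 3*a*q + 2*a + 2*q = (a + 1)*(a + 2)*(a + q)*(a*q + 1)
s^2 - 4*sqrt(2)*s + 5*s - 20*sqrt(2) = (s + 5)*(s - 4*sqrt(2))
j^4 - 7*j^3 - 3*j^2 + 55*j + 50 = (j - 5)^2*(j + 1)*(j + 2)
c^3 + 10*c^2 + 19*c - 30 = (c - 1)*(c + 5)*(c + 6)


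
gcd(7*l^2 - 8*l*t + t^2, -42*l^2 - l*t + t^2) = -7*l + t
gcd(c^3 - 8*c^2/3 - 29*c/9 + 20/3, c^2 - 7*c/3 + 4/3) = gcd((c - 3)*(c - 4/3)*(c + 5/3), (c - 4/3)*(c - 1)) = c - 4/3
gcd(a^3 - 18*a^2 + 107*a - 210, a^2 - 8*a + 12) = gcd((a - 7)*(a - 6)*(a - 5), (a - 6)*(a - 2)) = a - 6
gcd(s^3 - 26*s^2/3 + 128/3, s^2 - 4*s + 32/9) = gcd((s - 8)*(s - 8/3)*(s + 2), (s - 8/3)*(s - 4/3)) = s - 8/3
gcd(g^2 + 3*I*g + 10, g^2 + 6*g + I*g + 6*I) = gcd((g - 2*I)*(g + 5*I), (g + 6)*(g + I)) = 1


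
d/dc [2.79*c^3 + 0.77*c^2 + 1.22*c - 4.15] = 8.37*c^2 + 1.54*c + 1.22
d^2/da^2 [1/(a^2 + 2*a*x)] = 2*(-a*(a + 2*x) + 4*(a + x)^2)/(a^3*(a + 2*x)^3)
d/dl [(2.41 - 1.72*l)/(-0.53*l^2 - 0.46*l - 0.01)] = (-0.9116*l^2 + 2.5546*l + 1.1258)/(0.2809*l^4 + 0.4876*l^3 + 0.2222*l^2 + 0.0092*l + 0.0001)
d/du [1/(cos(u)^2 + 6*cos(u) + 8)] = 2*(cos(u) + 3)*sin(u)/(cos(u)^2 + 6*cos(u) + 8)^2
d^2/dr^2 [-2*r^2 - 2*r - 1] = -4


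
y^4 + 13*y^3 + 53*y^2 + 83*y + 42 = (y + 1)*(y + 2)*(y + 3)*(y + 7)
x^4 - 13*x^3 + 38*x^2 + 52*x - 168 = (x - 7)*(x - 6)*(x - 2)*(x + 2)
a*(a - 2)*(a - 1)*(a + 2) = a^4 - a^3 - 4*a^2 + 4*a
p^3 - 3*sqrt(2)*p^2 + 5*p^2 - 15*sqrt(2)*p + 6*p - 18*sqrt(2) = (p + 2)*(p + 3)*(p - 3*sqrt(2))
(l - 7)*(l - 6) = l^2 - 13*l + 42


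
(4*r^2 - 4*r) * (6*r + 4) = 24*r^3 - 8*r^2 - 16*r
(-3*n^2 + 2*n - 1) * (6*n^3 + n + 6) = -18*n^5 + 12*n^4 - 9*n^3 - 16*n^2 + 11*n - 6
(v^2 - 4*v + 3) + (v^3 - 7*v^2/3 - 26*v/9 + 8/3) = v^3 - 4*v^2/3 - 62*v/9 + 17/3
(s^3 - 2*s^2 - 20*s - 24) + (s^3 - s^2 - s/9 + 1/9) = 2*s^3 - 3*s^2 - 181*s/9 - 215/9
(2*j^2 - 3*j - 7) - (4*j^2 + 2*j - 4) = -2*j^2 - 5*j - 3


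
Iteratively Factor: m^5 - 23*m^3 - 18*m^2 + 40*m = (m - 5)*(m^4 + 5*m^3 + 2*m^2 - 8*m) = (m - 5)*(m + 2)*(m^3 + 3*m^2 - 4*m) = (m - 5)*(m - 1)*(m + 2)*(m^2 + 4*m) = (m - 5)*(m - 1)*(m + 2)*(m + 4)*(m)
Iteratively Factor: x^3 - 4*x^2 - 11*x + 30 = (x + 3)*(x^2 - 7*x + 10) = (x - 5)*(x + 3)*(x - 2)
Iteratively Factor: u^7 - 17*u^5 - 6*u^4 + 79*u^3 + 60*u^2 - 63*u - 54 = (u - 3)*(u^6 + 3*u^5 - 8*u^4 - 30*u^3 - 11*u^2 + 27*u + 18) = (u - 3)^2*(u^5 + 6*u^4 + 10*u^3 - 11*u - 6) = (u - 3)^2*(u + 1)*(u^4 + 5*u^3 + 5*u^2 - 5*u - 6) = (u - 3)^2*(u + 1)^2*(u^3 + 4*u^2 + u - 6) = (u - 3)^2*(u + 1)^2*(u + 3)*(u^2 + u - 2) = (u - 3)^2*(u + 1)^2*(u + 2)*(u + 3)*(u - 1)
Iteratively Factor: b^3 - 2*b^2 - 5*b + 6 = (b + 2)*(b^2 - 4*b + 3) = (b - 1)*(b + 2)*(b - 3)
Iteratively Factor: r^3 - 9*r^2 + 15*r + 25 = (r - 5)*(r^2 - 4*r - 5) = (r - 5)*(r + 1)*(r - 5)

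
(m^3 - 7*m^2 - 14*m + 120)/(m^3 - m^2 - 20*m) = (m - 6)/m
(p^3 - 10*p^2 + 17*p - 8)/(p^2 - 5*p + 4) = (p^2 - 9*p + 8)/(p - 4)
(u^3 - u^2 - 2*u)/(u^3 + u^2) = (u - 2)/u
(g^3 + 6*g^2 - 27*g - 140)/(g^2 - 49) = (g^2 - g - 20)/(g - 7)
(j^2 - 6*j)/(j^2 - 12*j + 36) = j/(j - 6)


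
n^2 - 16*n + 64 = (n - 8)^2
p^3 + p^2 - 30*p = p*(p - 5)*(p + 6)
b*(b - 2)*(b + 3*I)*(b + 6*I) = b^4 - 2*b^3 + 9*I*b^3 - 18*b^2 - 18*I*b^2 + 36*b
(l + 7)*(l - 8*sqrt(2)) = l^2 - 8*sqrt(2)*l + 7*l - 56*sqrt(2)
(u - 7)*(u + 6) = u^2 - u - 42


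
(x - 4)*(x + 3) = x^2 - x - 12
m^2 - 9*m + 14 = (m - 7)*(m - 2)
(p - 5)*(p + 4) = p^2 - p - 20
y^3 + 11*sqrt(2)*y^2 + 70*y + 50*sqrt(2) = (y + sqrt(2))*(y + 5*sqrt(2))^2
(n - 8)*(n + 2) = n^2 - 6*n - 16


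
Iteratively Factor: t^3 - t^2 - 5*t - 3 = (t + 1)*(t^2 - 2*t - 3) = (t + 1)^2*(t - 3)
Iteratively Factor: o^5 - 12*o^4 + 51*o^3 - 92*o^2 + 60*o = (o - 2)*(o^4 - 10*o^3 + 31*o^2 - 30*o) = (o - 3)*(o - 2)*(o^3 - 7*o^2 + 10*o) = o*(o - 3)*(o - 2)*(o^2 - 7*o + 10) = o*(o - 5)*(o - 3)*(o - 2)*(o - 2)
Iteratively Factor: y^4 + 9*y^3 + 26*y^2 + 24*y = (y + 2)*(y^3 + 7*y^2 + 12*y) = (y + 2)*(y + 3)*(y^2 + 4*y) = y*(y + 2)*(y + 3)*(y + 4)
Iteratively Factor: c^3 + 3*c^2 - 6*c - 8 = (c - 2)*(c^2 + 5*c + 4) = (c - 2)*(c + 4)*(c + 1)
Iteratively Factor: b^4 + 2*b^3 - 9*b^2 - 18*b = (b - 3)*(b^3 + 5*b^2 + 6*b) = (b - 3)*(b + 2)*(b^2 + 3*b) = (b - 3)*(b + 2)*(b + 3)*(b)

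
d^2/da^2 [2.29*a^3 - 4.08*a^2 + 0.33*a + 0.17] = 13.74*a - 8.16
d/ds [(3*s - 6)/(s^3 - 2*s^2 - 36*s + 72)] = -6*s/(s^4 - 72*s^2 + 1296)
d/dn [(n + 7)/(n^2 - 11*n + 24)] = (n^2 - 11*n - (n + 7)*(2*n - 11) + 24)/(n^2 - 11*n + 24)^2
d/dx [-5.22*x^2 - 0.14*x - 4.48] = -10.44*x - 0.14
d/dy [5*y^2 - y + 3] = 10*y - 1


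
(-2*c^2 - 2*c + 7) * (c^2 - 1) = -2*c^4 - 2*c^3 + 9*c^2 + 2*c - 7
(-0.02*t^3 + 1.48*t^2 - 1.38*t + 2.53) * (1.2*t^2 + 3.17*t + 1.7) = -0.024*t^5 + 1.7126*t^4 + 3.0016*t^3 + 1.1774*t^2 + 5.6741*t + 4.301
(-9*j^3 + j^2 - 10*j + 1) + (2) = -9*j^3 + j^2 - 10*j + 3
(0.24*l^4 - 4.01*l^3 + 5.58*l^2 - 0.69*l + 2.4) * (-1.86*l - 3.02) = -0.4464*l^5 + 6.7338*l^4 + 1.7314*l^3 - 15.5682*l^2 - 2.3802*l - 7.248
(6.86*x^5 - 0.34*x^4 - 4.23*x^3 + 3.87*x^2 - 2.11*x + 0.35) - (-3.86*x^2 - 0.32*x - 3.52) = 6.86*x^5 - 0.34*x^4 - 4.23*x^3 + 7.73*x^2 - 1.79*x + 3.87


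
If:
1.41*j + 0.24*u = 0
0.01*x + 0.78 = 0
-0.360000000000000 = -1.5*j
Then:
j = 0.24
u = -1.41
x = -78.00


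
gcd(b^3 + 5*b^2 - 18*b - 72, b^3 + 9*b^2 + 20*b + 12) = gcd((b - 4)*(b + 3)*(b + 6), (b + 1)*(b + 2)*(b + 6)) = b + 6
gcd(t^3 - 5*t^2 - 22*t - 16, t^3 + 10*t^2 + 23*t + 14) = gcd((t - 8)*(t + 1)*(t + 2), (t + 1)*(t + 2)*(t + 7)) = t^2 + 3*t + 2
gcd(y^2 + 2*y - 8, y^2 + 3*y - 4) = y + 4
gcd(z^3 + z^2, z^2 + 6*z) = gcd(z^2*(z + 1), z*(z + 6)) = z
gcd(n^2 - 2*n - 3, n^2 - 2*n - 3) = n^2 - 2*n - 3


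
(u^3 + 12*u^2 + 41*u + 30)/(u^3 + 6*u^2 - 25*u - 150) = (u + 1)/(u - 5)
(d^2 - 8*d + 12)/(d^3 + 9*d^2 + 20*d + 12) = (d^2 - 8*d + 12)/(d^3 + 9*d^2 + 20*d + 12)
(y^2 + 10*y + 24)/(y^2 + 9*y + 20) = (y + 6)/(y + 5)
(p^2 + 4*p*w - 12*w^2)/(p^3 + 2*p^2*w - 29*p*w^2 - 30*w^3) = (p - 2*w)/(p^2 - 4*p*w - 5*w^2)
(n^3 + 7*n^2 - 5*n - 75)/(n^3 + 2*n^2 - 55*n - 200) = (n - 3)/(n - 8)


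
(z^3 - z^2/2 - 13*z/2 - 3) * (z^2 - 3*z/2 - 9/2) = z^5 - 2*z^4 - 41*z^3/4 + 9*z^2 + 135*z/4 + 27/2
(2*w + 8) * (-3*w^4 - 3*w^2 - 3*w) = -6*w^5 - 24*w^4 - 6*w^3 - 30*w^2 - 24*w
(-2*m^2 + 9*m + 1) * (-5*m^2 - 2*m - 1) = 10*m^4 - 41*m^3 - 21*m^2 - 11*m - 1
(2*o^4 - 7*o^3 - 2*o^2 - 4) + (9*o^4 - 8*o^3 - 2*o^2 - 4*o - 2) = 11*o^4 - 15*o^3 - 4*o^2 - 4*o - 6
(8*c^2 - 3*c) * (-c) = -8*c^3 + 3*c^2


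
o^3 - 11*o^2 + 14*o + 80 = (o - 8)*(o - 5)*(o + 2)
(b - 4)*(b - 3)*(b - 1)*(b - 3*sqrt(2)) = b^4 - 8*b^3 - 3*sqrt(2)*b^3 + 19*b^2 + 24*sqrt(2)*b^2 - 57*sqrt(2)*b - 12*b + 36*sqrt(2)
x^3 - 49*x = x*(x - 7)*(x + 7)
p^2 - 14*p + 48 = (p - 8)*(p - 6)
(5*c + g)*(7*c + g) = 35*c^2 + 12*c*g + g^2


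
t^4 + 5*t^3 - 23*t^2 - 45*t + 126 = (t - 3)*(t - 2)*(t + 3)*(t + 7)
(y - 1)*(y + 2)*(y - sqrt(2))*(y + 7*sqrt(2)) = y^4 + y^3 + 6*sqrt(2)*y^3 - 16*y^2 + 6*sqrt(2)*y^2 - 12*sqrt(2)*y - 14*y + 28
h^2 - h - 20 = (h - 5)*(h + 4)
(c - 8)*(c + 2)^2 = c^3 - 4*c^2 - 28*c - 32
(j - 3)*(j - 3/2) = j^2 - 9*j/2 + 9/2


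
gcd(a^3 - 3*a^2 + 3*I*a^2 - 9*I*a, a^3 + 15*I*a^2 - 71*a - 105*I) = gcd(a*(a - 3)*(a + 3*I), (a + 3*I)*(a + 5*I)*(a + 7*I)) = a + 3*I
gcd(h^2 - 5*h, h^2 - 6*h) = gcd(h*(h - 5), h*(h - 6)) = h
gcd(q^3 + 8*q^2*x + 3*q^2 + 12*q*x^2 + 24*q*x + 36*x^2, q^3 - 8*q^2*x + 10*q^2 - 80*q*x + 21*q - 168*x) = q + 3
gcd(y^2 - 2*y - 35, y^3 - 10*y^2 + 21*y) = y - 7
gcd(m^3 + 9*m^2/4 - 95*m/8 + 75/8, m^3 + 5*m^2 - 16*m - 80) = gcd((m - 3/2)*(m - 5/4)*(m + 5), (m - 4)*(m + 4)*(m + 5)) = m + 5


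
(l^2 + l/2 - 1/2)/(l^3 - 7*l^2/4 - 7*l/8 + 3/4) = 4*(l + 1)/(4*l^2 - 5*l - 6)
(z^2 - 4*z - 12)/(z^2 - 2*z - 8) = (z - 6)/(z - 4)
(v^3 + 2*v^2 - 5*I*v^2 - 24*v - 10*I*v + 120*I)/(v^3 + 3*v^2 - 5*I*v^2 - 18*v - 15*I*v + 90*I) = (v - 4)/(v - 3)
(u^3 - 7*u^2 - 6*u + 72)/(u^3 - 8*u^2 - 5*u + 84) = (u - 6)/(u - 7)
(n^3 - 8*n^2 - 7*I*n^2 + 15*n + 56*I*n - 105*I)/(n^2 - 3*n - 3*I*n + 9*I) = (n^2 - n*(5 + 7*I) + 35*I)/(n - 3*I)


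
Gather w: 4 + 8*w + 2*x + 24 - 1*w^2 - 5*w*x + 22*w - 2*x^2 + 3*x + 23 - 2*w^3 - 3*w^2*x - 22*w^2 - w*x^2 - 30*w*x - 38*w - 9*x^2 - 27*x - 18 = -2*w^3 + w^2*(-3*x - 23) + w*(-x^2 - 35*x - 8) - 11*x^2 - 22*x + 33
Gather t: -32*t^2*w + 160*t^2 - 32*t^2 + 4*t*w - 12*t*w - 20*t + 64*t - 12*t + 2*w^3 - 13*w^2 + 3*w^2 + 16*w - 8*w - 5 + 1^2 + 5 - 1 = t^2*(128 - 32*w) + t*(32 - 8*w) + 2*w^3 - 10*w^2 + 8*w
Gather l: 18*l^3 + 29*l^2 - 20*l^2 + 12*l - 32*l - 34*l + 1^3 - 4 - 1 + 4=18*l^3 + 9*l^2 - 54*l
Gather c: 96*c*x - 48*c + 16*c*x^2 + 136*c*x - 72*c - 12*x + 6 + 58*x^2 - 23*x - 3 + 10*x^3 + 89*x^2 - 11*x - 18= c*(16*x^2 + 232*x - 120) + 10*x^3 + 147*x^2 - 46*x - 15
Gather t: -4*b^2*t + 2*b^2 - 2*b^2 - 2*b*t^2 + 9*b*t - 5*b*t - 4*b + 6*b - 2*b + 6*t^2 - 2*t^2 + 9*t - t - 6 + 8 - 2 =t^2*(4 - 2*b) + t*(-4*b^2 + 4*b + 8)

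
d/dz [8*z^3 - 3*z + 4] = 24*z^2 - 3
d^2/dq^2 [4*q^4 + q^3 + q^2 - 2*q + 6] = 48*q^2 + 6*q + 2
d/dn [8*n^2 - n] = 16*n - 1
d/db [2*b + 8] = 2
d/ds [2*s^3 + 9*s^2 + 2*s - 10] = 6*s^2 + 18*s + 2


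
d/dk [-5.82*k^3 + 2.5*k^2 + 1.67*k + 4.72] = -17.46*k^2 + 5.0*k + 1.67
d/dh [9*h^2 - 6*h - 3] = 18*h - 6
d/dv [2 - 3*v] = -3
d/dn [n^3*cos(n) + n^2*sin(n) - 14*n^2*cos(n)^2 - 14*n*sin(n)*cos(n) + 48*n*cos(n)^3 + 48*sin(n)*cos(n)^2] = -n^3*sin(n) + 14*n^2*sin(2*n) + 4*n^2*cos(n) - 34*n*sin(n) - 36*n*sin(3*n) - 28*n*cos(2*n) - 14*n - 7*sin(2*n) + 48*cos(n) + 48*cos(3*n)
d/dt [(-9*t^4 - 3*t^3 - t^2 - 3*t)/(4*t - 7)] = (-108*t^4 + 228*t^3 + 59*t^2 + 14*t + 21)/(16*t^2 - 56*t + 49)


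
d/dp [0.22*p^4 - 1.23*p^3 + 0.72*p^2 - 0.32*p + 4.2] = 0.88*p^3 - 3.69*p^2 + 1.44*p - 0.32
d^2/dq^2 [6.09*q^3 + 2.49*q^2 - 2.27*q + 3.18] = 36.54*q + 4.98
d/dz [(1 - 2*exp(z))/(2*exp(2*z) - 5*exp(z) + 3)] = (4*exp(2*z) - 4*exp(z) - 1)*exp(z)/(4*exp(4*z) - 20*exp(3*z) + 37*exp(2*z) - 30*exp(z) + 9)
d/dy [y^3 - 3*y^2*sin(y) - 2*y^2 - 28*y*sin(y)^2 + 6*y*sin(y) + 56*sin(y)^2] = -3*y^2*cos(y) + 3*y^2 - 28*y*sin(2*y) + 6*sqrt(2)*y*cos(y + pi/4) - 4*y + 6*sin(y) + 56*sin(2*y) + 14*cos(2*y) - 14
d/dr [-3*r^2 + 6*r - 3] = 6 - 6*r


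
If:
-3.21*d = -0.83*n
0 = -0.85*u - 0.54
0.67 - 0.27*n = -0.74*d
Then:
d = 2.20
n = 8.52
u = -0.64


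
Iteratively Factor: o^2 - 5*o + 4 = (o - 4)*(o - 1)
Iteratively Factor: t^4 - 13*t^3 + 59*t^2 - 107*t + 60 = (t - 3)*(t^3 - 10*t^2 + 29*t - 20) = (t - 3)*(t - 1)*(t^2 - 9*t + 20) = (t - 5)*(t - 3)*(t - 1)*(t - 4)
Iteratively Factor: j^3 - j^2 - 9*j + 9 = (j - 3)*(j^2 + 2*j - 3) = (j - 3)*(j - 1)*(j + 3)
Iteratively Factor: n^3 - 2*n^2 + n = (n)*(n^2 - 2*n + 1) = n*(n - 1)*(n - 1)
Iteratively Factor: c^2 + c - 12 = (c - 3)*(c + 4)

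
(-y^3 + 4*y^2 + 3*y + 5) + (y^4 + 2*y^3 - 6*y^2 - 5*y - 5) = y^4 + y^3 - 2*y^2 - 2*y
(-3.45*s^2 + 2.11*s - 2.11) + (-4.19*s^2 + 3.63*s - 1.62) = -7.64*s^2 + 5.74*s - 3.73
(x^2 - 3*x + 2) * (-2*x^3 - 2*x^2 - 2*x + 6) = -2*x^5 + 4*x^4 + 8*x^2 - 22*x + 12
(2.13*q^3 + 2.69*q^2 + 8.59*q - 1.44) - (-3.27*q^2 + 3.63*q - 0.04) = 2.13*q^3 + 5.96*q^2 + 4.96*q - 1.4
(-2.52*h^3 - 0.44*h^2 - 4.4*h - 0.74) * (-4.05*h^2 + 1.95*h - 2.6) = 10.206*h^5 - 3.132*h^4 + 23.514*h^3 - 4.439*h^2 + 9.997*h + 1.924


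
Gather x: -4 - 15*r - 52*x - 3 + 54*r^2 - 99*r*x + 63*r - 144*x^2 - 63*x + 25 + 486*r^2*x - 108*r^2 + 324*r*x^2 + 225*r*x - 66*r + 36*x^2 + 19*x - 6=-54*r^2 - 18*r + x^2*(324*r - 108) + x*(486*r^2 + 126*r - 96) + 12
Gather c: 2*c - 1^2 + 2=2*c + 1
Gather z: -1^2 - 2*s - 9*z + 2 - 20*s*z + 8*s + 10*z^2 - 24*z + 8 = 6*s + 10*z^2 + z*(-20*s - 33) + 9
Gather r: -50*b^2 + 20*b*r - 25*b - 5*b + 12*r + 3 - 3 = -50*b^2 - 30*b + r*(20*b + 12)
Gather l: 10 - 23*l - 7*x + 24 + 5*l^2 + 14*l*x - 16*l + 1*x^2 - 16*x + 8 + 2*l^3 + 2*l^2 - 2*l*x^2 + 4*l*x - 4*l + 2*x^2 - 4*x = 2*l^3 + 7*l^2 + l*(-2*x^2 + 18*x - 43) + 3*x^2 - 27*x + 42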